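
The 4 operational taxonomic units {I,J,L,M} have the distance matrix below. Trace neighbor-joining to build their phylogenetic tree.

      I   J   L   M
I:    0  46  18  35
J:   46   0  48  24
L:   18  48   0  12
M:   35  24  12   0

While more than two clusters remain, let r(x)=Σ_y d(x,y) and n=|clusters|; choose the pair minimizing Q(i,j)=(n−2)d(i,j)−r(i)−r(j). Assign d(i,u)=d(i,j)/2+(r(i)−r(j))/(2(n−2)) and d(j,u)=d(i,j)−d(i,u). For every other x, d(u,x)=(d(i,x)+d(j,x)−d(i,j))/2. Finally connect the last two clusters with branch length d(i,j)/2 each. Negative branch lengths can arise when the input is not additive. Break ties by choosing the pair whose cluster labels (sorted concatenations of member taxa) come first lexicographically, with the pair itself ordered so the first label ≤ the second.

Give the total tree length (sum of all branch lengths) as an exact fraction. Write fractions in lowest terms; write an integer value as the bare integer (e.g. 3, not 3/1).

225/4

iteration 1: select I,L (d=18, Q=-141); attach at lengths (57/4, 15/4); label the merged cluster IL
  updated: d(IL,J)=38, d(IL,M)=29/2
iteration 2: select IL,J (d=38, Q=-153/2); attach at lengths (57/4, 95/4); label the merged cluster IJL
  updated: d(IJL,M)=1/4
iteration 3: select IJL,M (d=1/4); attach at lengths (1/8, 1/8); label the merged cluster IJLM
final tree: (((I:57/4,L:15/4):57/4,J:95/4):1/8,M:1/8)
total length: 225/4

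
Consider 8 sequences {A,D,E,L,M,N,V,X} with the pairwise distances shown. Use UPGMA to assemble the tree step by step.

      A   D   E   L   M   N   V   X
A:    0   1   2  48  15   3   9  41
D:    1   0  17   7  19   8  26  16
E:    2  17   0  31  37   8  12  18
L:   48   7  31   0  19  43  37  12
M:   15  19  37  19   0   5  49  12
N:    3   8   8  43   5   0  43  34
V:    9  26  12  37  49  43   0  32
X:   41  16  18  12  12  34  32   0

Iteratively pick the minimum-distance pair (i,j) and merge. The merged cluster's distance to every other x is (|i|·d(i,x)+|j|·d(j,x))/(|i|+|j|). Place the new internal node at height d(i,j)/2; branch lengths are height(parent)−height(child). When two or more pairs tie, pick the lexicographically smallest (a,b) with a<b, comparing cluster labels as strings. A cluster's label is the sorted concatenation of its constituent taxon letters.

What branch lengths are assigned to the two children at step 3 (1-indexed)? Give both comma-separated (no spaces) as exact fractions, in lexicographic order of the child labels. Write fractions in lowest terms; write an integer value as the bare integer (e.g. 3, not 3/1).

iteration 1: select A,D (d=1); attach at lengths (1/2, 1/2); label the merged cluster AD
  updated: d(AD,E)=19/2, d(AD,L)=55/2, d(AD,M)=17, d(AD,N)=11/2, d(AD,V)=35/2, d(AD,X)=57/2
iteration 2: select M,N (d=5); attach at lengths (5/2, 5/2); label the merged cluster MN
  updated: d(AD,MN)=45/4, d(E,MN)=45/2, d(L,MN)=31, d(MN,V)=46, d(MN,X)=23
iteration 3: select AD,E (d=19/2); attach at lengths (17/4, 19/4); label the merged cluster ADE
  updated: d(ADE,L)=86/3, d(ADE,MN)=15, d(ADE,V)=47/3, d(ADE,X)=25
iteration 4: select L,X (d=12); attach at lengths (6, 6); label the merged cluster LX
  updated: d(ADE,LX)=161/6, d(LX,MN)=27, d(LX,V)=69/2
iteration 5: select ADE,MN (d=15); attach at lengths (11/4, 5); label the merged cluster ADEMN
  updated: d(ADEMN,LX)=269/10, d(ADEMN,V)=139/5
iteration 6: select ADEMN,LX (d=269/10); attach at lengths (119/20, 149/20); label the merged cluster ADELMNX
  updated: d(ADELMNX,V)=208/7
iteration 7: select ADELMNX,V (d=208/7); attach at lengths (197/140, 104/7); label the merged cluster ADELMNVX
final tree: (((((A:1/2,D:1/2):17/4,E:19/4):11/4,(M:5/2,N:5/2):5):119/20,(L:6,X:6):149/20):197/140,V:104/7)
total length: 4509/70

17/4,19/4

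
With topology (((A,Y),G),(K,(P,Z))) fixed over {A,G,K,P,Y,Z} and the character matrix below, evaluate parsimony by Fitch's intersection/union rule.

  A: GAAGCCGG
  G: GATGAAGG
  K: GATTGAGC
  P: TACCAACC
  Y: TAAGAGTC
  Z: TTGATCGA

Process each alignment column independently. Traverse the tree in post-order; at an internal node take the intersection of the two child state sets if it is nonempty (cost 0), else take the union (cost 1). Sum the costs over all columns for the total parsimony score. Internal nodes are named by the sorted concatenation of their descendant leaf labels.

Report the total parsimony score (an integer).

AY@0: {G} ∪ {T} = {G,T} (union, +1)
AGY@0: {G,T} ∩ {G} = {G} (intersection, +0)
PZ@0: {T} ∩ {T} = {T} (intersection, +0)
KPZ@0: {G} ∪ {T} = {G,T} (union, +1)
AGKPYZ@0: {G} ∩ {G,T} = {G} (intersection, +0)
AY@1: {A} ∩ {A} = {A} (intersection, +0)
AGY@1: {A} ∩ {A} = {A} (intersection, +0)
PZ@1: {A} ∪ {T} = {A,T} (union, +1)
KPZ@1: {A} ∩ {A,T} = {A} (intersection, +0)
AGKPYZ@1: {A} ∩ {A} = {A} (intersection, +0)
AY@2: {A} ∩ {A} = {A} (intersection, +0)
AGY@2: {A} ∪ {T} = {A,T} (union, +1)
PZ@2: {C} ∪ {G} = {C,G} (union, +1)
KPZ@2: {T} ∪ {C,G} = {C,G,T} (union, +1)
AGKPYZ@2: {A,T} ∩ {C,G,T} = {T} (intersection, +0)
AY@3: {G} ∩ {G} = {G} (intersection, +0)
AGY@3: {G} ∩ {G} = {G} (intersection, +0)
PZ@3: {C} ∪ {A} = {A,C} (union, +1)
KPZ@3: {T} ∪ {A,C} = {A,C,T} (union, +1)
AGKPYZ@3: {G} ∪ {A,C,T} = {A,C,G,T} (union, +1)
AY@4: {C} ∪ {A} = {A,C} (union, +1)
AGY@4: {A,C} ∩ {A} = {A} (intersection, +0)
PZ@4: {A} ∪ {T} = {A,T} (union, +1)
KPZ@4: {G} ∪ {A,T} = {A,G,T} (union, +1)
AGKPYZ@4: {A} ∩ {A,G,T} = {A} (intersection, +0)
AY@5: {C} ∪ {G} = {C,G} (union, +1)
AGY@5: {C,G} ∪ {A} = {A,C,G} (union, +1)
PZ@5: {A} ∪ {C} = {A,C} (union, +1)
KPZ@5: {A} ∩ {A,C} = {A} (intersection, +0)
AGKPYZ@5: {A,C,G} ∩ {A} = {A} (intersection, +0)
AY@6: {G} ∪ {T} = {G,T} (union, +1)
AGY@6: {G,T} ∩ {G} = {G} (intersection, +0)
PZ@6: {C} ∪ {G} = {C,G} (union, +1)
KPZ@6: {G} ∩ {C,G} = {G} (intersection, +0)
AGKPYZ@6: {G} ∩ {G} = {G} (intersection, +0)
AY@7: {G} ∪ {C} = {C,G} (union, +1)
AGY@7: {C,G} ∩ {G} = {G} (intersection, +0)
PZ@7: {C} ∪ {A} = {A,C} (union, +1)
KPZ@7: {C} ∩ {A,C} = {C} (intersection, +0)
AGKPYZ@7: {G} ∪ {C} = {C,G} (union, +1)
per-site changes: [2, 1, 3, 3, 3, 3, 2, 3]; total = 20

20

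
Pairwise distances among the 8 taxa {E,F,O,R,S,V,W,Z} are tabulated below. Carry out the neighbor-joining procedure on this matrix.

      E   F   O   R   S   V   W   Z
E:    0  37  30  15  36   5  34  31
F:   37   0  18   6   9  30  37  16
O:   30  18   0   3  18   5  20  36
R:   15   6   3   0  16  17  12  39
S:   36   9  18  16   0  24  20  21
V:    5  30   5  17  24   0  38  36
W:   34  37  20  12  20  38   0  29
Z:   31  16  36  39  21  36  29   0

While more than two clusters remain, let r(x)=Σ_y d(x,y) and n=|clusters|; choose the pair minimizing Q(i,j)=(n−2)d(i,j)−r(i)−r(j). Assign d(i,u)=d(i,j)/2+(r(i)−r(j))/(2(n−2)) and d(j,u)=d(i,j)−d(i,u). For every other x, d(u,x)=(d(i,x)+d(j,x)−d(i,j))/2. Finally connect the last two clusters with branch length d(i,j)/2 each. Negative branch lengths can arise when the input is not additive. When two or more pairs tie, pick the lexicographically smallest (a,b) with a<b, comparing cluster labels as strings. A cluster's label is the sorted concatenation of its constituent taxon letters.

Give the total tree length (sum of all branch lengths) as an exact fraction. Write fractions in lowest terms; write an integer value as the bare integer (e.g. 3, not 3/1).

2123/32

1. join E+V (d=5, Q=-313) ⇒ EV; edges |E|=21/4, |V|=-1/4
  updated: d(EV,F)=31, d(EV,O)=15, d(EV,R)=27/2, d(EV,S)=55/2, d(EV,W)=67/2, d(EV,Z)=31
2. join F+Z (d=16, Q=-209) ⇒ FZ; edges |F|=5/2, |Z|=27/2
  updated: d(EV,FZ)=23, d(FZ,O)=19, d(FZ,R)=29/2, d(FZ,S)=7, d(FZ,W)=25
3. join FZ+S (d=7, Q=-149) ⇒ FSZ; edges |FZ|=7/2, |S|=7/2
  updated: d(EV,FSZ)=87/4, d(FSZ,O)=15, d(FSZ,R)=47/4, d(FSZ,W)=19
4. join FSZ+W (d=19, Q=-95) ⇒ FSWZ; edges |FSZ|=20/3, |W|=37/3
  updated: d(EV,FSWZ)=145/8, d(FSWZ,O)=8, d(FSWZ,R)=19/8
5. join EV+O (d=15, Q=-341/8) ⇒ EOV; edges |EV|=405/32, |O|=75/32
  updated: d(EOV,FSWZ)=89/16, d(EOV,R)=3/4
6. join EOV+FSWZ (d=89/16, Q=-139/16) ⇒ EFOSVWZ; edges |EOV|=63/32, |FSWZ|=115/32
  updated: d(EFOSVWZ,R)=-39/32
7. join EFOSVWZ+R (d=-39/32) ⇒ EFORSVWZ; edges |EFOSVWZ|=-39/64, |R|=-39/64
final tree: ((((E:21/4,V:-1/4):405/32,O:75/32):63/32,(((F:5/2,Z:27/2):7/2,S:7/2):20/3,W:37/3):115/32):-39/64,R:-39/64)
total length: 2123/32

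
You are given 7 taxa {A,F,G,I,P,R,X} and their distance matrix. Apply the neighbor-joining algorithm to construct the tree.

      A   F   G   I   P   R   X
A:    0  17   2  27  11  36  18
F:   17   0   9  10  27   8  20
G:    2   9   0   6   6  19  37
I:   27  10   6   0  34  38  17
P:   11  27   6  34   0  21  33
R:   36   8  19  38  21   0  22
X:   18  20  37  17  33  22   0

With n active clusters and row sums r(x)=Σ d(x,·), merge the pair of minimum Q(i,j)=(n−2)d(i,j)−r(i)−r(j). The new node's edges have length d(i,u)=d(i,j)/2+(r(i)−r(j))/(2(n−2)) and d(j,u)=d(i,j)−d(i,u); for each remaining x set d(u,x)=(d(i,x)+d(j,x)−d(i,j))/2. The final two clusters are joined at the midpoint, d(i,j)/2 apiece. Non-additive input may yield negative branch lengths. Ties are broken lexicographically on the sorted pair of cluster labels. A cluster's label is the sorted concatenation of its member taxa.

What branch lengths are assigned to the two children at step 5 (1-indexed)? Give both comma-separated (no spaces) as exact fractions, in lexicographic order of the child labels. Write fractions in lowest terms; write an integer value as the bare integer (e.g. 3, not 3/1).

step 1: merge (F,R) at d=8, Q=-195; branch lengths F→-13/10, R→93/10; new cluster FR
  updated: d(A,FR)=45/2, d(FR,G)=10, d(FR,I)=20, d(FR,P)=20, d(FR,X)=17
step 2: merge (I,X) at d=17, Q=-158; branch lengths I→25/4, X→43/4; new cluster IX
  updated: d(A,IX)=14, d(FR,IX)=10, d(G,IX)=13, d(IX,P)=25
step 3: merge (FR,IX) at d=10, Q=-189/2; branch lengths FR→61/12, IX→59/12; new cluster FIRX
  updated: d(A,FIRX)=53/4, d(FIRX,G)=13/2, d(FIRX,P)=35/2
step 4: merge (A,P) at d=11, Q=-155/4; branch lengths A→55/16, P→121/16; new cluster AP
  updated: d(AP,FIRX)=79/8, d(AP,G)=-3/2
step 5: merge (AP,FIRX) at d=79/8, Q=-119/8; branch lengths AP→15/16, FIRX→143/16; new cluster AFIPRX
  updated: d(AFIPRX,G)=-39/16
step 6: merge (AFIPRX,G) at d=-39/16; branch lengths AFIPRX→-39/32, G→-39/32; new cluster AFGIPRX
final tree: (((A:55/16,P:121/16):15/16,((F:-13/10,R:93/10):61/12,(I:25/4,X:43/4):59/12):143/16):-39/32,G:-39/32)
total length: 855/16

15/16,143/16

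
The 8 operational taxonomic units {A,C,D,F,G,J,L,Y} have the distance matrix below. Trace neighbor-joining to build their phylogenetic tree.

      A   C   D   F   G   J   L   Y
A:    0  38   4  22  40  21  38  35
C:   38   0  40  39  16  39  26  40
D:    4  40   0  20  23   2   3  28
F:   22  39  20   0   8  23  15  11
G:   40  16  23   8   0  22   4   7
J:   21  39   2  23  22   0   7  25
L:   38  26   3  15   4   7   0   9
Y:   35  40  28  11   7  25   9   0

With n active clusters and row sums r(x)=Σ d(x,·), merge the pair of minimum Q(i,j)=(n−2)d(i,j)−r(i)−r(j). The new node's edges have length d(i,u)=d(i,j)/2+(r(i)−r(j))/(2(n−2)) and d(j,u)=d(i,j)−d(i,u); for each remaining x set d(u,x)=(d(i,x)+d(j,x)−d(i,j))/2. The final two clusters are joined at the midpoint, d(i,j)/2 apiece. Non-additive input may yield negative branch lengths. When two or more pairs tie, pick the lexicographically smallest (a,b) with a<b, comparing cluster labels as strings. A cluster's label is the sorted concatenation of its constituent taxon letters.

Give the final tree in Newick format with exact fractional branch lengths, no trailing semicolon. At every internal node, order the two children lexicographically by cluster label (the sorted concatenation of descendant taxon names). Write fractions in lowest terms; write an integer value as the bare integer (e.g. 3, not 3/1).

1. join A+D (d=4, Q=-294) ⇒ AD; edges |A|=17/2, |D|=-9/2
  updated: d(AD,C)=37, d(AD,F)=19, d(AD,G)=59/2, d(AD,J)=19/2, d(AD,L)=37/2, d(AD,Y)=59/2
2. join AD+J (d=19/2, Q=-221) ⇒ ADJ; edges |AD|=13/2, |J|=3
  updated: d(ADJ,C)=133/4, d(ADJ,F)=65/4, d(ADJ,G)=21, d(ADJ,L)=8, d(ADJ,Y)=45/2
3. join C+G (d=16, Q=-585/4) ⇒ CG; edges |C|=649/32, |G|=-137/32
  updated: d(ADJ,CG)=153/8, d(CG,F)=31/2, d(CG,L)=7, d(CG,Y)=31/2
4. join F+Y (d=11, Q=-331/4) ⇒ FY; edges |F|=131/24, |Y|=133/24
  updated: d(ADJ,FY)=111/8, d(CG,FY)=10, d(FY,L)=13/2
5. join ADJ+L (d=8, Q=-93/2) ⇒ ADJL; edges |ADJ|=71/8, |L|=-7/8
  updated: d(ADJL,CG)=145/16, d(ADJL,FY)=99/16
6. join ADJL+CG (d=145/16, Q=-101/4) ⇒ ACDGJL; edges |ADJL|=21/8, |CG|=103/16
  updated: d(ACDGJL,FY)=57/16
7. join ACDGJL+FY (d=57/16) ⇒ ACDFGJLY; edges |ACDGJL|=57/32, |FY|=57/32
final tree: (((((A:17/2,D:-9/2):13/2,J:3):71/8,L:-7/8):21/8,(C:649/32,G:-137/32):103/16):57/32,(F:131/24,Y:133/24):57/32)
total length: 489/8

(((((A:17/2,D:-9/2):13/2,J:3):71/8,L:-7/8):21/8,(C:649/32,G:-137/32):103/16):57/32,(F:131/24,Y:133/24):57/32)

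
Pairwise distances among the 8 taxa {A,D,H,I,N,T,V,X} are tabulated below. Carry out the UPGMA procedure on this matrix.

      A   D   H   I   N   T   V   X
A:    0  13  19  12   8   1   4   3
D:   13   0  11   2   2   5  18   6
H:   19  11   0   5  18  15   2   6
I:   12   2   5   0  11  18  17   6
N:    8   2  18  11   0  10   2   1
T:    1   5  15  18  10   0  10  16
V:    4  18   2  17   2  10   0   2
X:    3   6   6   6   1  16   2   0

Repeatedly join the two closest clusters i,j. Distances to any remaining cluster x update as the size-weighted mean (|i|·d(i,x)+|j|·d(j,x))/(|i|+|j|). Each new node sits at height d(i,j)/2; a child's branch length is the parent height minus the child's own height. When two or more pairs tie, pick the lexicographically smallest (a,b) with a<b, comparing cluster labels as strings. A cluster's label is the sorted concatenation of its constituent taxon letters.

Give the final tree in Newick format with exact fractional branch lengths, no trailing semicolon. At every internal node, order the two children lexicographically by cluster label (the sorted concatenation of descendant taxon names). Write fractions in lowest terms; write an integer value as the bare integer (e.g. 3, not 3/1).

step 1: merge (A,T) at d=1; branch lengths A→1/2, T→1/2; new cluster AT
  updated: d(AT,D)=9, d(AT,H)=17, d(AT,I)=15, d(AT,N)=9, d(AT,V)=7, d(AT,X)=19/2
step 2: merge (N,X) at d=1; branch lengths N→1/2, X→1/2; new cluster NX
  updated: d(AT,NX)=37/4, d(D,NX)=4, d(H,NX)=12, d(I,NX)=17/2, d(NX,V)=2
step 3: merge (D,I) at d=2; branch lengths D→1, I→1; new cluster DI
  updated: d(AT,DI)=12, d(DI,H)=8, d(DI,NX)=25/4, d(DI,V)=35/2
step 4: merge (H,V) at d=2; branch lengths H→1, V→1; new cluster HV
  updated: d(AT,HV)=12, d(DI,HV)=51/4, d(HV,NX)=7
step 5: merge (DI,NX) at d=25/4; branch lengths DI→17/8, NX→21/8; new cluster DINX
  updated: d(AT,DINX)=85/8, d(DINX,HV)=79/8
step 6: merge (DINX,HV) at d=79/8; branch lengths DINX→29/16, HV→63/16; new cluster DHINVX
  updated: d(AT,DHINVX)=133/12
step 7: merge (AT,DHINVX) at d=133/12; branch lengths AT→121/24, DHINVX→29/48; new cluster ADHINTVX
final tree: ((A:1/2,T:1/2):121/24,(((D:1,I:1):17/8,(N:1/2,X:1/2):21/8):29/16,(H:1,V:1):63/16):29/48)
total length: 1063/48

((A:1/2,T:1/2):121/24,(((D:1,I:1):17/8,(N:1/2,X:1/2):21/8):29/16,(H:1,V:1):63/16):29/48)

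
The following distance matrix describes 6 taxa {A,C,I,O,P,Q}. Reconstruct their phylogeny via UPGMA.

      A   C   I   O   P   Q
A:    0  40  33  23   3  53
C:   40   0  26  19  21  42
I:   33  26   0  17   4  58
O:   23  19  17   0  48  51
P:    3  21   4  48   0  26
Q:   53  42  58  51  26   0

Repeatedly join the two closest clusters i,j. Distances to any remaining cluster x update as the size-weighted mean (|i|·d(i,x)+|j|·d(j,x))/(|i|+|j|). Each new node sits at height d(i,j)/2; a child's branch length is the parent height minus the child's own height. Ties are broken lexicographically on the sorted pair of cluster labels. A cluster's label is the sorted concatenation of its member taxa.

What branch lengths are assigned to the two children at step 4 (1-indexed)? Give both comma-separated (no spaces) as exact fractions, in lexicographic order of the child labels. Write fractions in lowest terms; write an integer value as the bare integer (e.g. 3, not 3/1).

151/12,17/6

iteration 1: select A,P (d=3); attach at lengths (3/2, 3/2); label the merged cluster AP
  updated: d(AP,C)=61/2, d(AP,I)=37/2, d(AP,O)=71/2, d(AP,Q)=79/2
iteration 2: select I,O (d=17); attach at lengths (17/2, 17/2); label the merged cluster IO
  updated: d(AP,IO)=27, d(C,IO)=45/2, d(IO,Q)=109/2
iteration 3: select C,IO (d=45/2); attach at lengths (45/4, 11/4); label the merged cluster CIO
  updated: d(AP,CIO)=169/6, d(CIO,Q)=151/3
iteration 4: select AP,CIO (d=169/6); attach at lengths (151/12, 17/6); label the merged cluster ACIOP
  updated: d(ACIOP,Q)=46
iteration 5: select ACIOP,Q (d=46); attach at lengths (107/12, 23); label the merged cluster ACIOPQ
final tree: (((A:3/2,P:3/2):151/12,(C:45/4,(I:17/2,O:17/2):11/4):17/6):107/12,Q:23)
total length: 244/3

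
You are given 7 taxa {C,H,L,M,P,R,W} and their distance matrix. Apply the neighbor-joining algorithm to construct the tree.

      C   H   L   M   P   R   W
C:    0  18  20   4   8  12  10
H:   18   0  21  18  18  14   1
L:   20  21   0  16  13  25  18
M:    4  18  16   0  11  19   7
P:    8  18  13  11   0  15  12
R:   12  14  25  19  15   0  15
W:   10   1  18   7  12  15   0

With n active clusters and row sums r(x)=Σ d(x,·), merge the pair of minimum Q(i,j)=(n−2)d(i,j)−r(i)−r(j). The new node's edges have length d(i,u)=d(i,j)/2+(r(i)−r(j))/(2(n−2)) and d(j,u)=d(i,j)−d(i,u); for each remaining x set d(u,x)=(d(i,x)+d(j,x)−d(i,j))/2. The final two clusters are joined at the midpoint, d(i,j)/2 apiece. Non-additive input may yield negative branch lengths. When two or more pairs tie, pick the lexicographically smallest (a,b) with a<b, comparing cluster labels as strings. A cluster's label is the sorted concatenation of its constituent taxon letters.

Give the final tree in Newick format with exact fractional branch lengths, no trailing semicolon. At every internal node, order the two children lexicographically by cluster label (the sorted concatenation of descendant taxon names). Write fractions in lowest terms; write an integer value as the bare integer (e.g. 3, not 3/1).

1. join H+W (d=1, Q=-148) ⇒ HW; edges |H|=16/5, |W|=-11/5
  updated: d(C,HW)=27/2, d(HW,L)=19, d(HW,M)=12, d(HW,P)=29/2, d(HW,R)=14
2. join C+M (d=4, Q=-207/2) ⇒ CM; edges |C|=23/16, |M|=41/16
  updated: d(CM,HW)=43/4, d(CM,L)=16, d(CM,P)=15/2, d(CM,R)=27/2
3. join L+P (d=13, Q=-84) ⇒ LP; edges |L|=31/3, |P|=8/3
  updated: d(CM,LP)=21/4, d(HW,LP)=41/4, d(LP,R)=27/2
4. join CM+LP (d=21/4, Q=-48) ⇒ CLMP; edges |CM|=11/4, |LP|=5/2
  updated: d(CLMP,HW)=63/8, d(CLMP,R)=87/8
5. join CLMP+HW (d=63/8, Q=-131/4) ⇒ CHLMPW; edges |CLMP|=19/8, |HW|=11/2
  updated: d(CHLMPW,R)=17/2
6. join CHLMPW+R (d=17/2) ⇒ CHLMPRW; edges |CHLMPW|=17/4, |R|=17/4
final tree: ((((C:23/16,M:41/16):11/4,(L:31/3,P:8/3):5/2):19/8,(H:16/5,W:-11/5):11/2):17/4,R:17/4)
total length: 317/8

((((C:23/16,M:41/16):11/4,(L:31/3,P:8/3):5/2):19/8,(H:16/5,W:-11/5):11/2):17/4,R:17/4)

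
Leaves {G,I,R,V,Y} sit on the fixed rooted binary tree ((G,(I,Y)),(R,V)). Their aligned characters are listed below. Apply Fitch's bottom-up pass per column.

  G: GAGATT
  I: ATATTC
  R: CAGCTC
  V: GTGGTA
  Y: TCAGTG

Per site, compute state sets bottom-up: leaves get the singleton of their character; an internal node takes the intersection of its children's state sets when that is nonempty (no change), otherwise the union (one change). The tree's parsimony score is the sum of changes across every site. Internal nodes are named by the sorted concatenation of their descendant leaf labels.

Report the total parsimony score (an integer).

13

[col 0] IY: children I:{A}, Y:{T} ∪→ {A,T}; cost 1
[col 0] GIY: children G:{G}, IY:{A,T} ∪→ {A,G,T}; cost 1
[col 0] RV: children R:{C}, V:{G} ∪→ {C,G}; cost 1
[col 0] GIRVY: children GIY:{A,G,T}, RV:{C,G} ∩→ {G}; cost 0
[col 1] IY: children I:{T}, Y:{C} ∪→ {C,T}; cost 1
[col 1] GIY: children G:{A}, IY:{C,T} ∪→ {A,C,T}; cost 1
[col 1] RV: children R:{A}, V:{T} ∪→ {A,T}; cost 1
[col 1] GIRVY: children GIY:{A,C,T}, RV:{A,T} ∩→ {A,T}; cost 0
[col 2] IY: children I:{A}, Y:{A} ∩→ {A}; cost 0
[col 2] GIY: children G:{G}, IY:{A} ∪→ {A,G}; cost 1
[col 2] RV: children R:{G}, V:{G} ∩→ {G}; cost 0
[col 2] GIRVY: children GIY:{A,G}, RV:{G} ∩→ {G}; cost 0
[col 3] IY: children I:{T}, Y:{G} ∪→ {G,T}; cost 1
[col 3] GIY: children G:{A}, IY:{G,T} ∪→ {A,G,T}; cost 1
[col 3] RV: children R:{C}, V:{G} ∪→ {C,G}; cost 1
[col 3] GIRVY: children GIY:{A,G,T}, RV:{C,G} ∩→ {G}; cost 0
[col 4] IY: children I:{T}, Y:{T} ∩→ {T}; cost 0
[col 4] GIY: children G:{T}, IY:{T} ∩→ {T}; cost 0
[col 4] RV: children R:{T}, V:{T} ∩→ {T}; cost 0
[col 4] GIRVY: children GIY:{T}, RV:{T} ∩→ {T}; cost 0
[col 5] IY: children I:{C}, Y:{G} ∪→ {C,G}; cost 1
[col 5] GIY: children G:{T}, IY:{C,G} ∪→ {C,G,T}; cost 1
[col 5] RV: children R:{C}, V:{A} ∪→ {A,C}; cost 1
[col 5] GIRVY: children GIY:{C,G,T}, RV:{A,C} ∩→ {C}; cost 0
per-site changes: [3, 3, 1, 3, 0, 3]; total = 13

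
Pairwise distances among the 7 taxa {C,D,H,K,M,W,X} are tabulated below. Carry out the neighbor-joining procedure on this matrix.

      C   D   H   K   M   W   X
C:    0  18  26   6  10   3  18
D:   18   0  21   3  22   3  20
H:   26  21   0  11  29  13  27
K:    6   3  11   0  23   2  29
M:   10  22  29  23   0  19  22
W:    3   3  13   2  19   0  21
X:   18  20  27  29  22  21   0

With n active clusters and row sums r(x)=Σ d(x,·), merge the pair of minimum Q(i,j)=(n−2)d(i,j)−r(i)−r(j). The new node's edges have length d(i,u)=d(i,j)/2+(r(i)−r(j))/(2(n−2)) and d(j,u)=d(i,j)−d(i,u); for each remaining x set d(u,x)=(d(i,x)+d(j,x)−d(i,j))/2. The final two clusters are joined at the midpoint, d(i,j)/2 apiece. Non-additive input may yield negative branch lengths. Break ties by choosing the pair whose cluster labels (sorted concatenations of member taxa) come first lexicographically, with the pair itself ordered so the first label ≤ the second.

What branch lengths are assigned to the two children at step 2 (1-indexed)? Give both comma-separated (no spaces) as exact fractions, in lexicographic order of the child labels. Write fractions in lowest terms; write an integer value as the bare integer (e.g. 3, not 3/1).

1. join C+M (d=10, Q=-156) ⇒ CM; edges |C|=3/5, |M|=47/5
  updated: d(CM,D)=15, d(CM,H)=45/2, d(CM,K)=19/2, d(CM,W)=6, d(CM,X)=15
2. join CM+X (d=15, Q=-120) ⇒ CMX; edges |CM|=2, |X|=13
  updated: d(CMX,D)=10, d(CMX,H)=69/4, d(CMX,K)=47/4, d(CMX,W)=6
3. join H+K (d=11, Q=-57) ⇒ HK; edges |H|=45/4, |K|=-1/4
  updated: d(CMX,HK)=9, d(D,HK)=13/2, d(HK,W)=2
4. join CMX+D (d=10, Q=-49/2) ⇒ CDMX; edges |CMX|=51/8, |D|=29/8
  updated: d(CDMX,HK)=11/4, d(CDMX,W)=-1/2
5. join CDMX+HK (d=11/4, Q=-17/4) ⇒ CDHKMX; edges |CDMX|=1/8, |HK|=21/8
  updated: d(CDHKMX,W)=-5/8
6. join CDHKMX+W (d=-5/8) ⇒ CDHKMWX; edges |CDHKMX|=-5/16, |W|=-5/16
final tree: (((((C:3/5,M:47/5):2,X:13):51/8,D:29/8):1/8,(H:45/4,K:-1/4):21/8):-5/16,W:-5/16)
total length: 385/8

2,13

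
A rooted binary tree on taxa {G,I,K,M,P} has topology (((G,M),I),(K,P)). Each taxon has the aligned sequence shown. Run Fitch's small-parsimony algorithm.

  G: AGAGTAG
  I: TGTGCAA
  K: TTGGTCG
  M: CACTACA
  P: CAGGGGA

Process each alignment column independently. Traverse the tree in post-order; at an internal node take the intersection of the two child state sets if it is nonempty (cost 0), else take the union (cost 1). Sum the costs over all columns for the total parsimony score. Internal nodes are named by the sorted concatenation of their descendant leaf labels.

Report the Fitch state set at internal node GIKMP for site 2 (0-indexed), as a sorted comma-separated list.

[col 0] GM: children G:{A}, M:{C} ∪→ {A,C}; cost 1
[col 0] GIM: children GM:{A,C}, I:{T} ∪→ {A,C,T}; cost 1
[col 0] KP: children K:{T}, P:{C} ∪→ {C,T}; cost 1
[col 0] GIKMP: children GIM:{A,C,T}, KP:{C,T} ∩→ {C,T}; cost 0
[col 1] GM: children G:{G}, M:{A} ∪→ {A,G}; cost 1
[col 1] GIM: children GM:{A,G}, I:{G} ∩→ {G}; cost 0
[col 1] KP: children K:{T}, P:{A} ∪→ {A,T}; cost 1
[col 1] GIKMP: children GIM:{G}, KP:{A,T} ∪→ {A,G,T}; cost 1
[col 2] GM: children G:{A}, M:{C} ∪→ {A,C}; cost 1
[col 2] GIM: children GM:{A,C}, I:{T} ∪→ {A,C,T}; cost 1
[col 2] KP: children K:{G}, P:{G} ∩→ {G}; cost 0
[col 2] GIKMP: children GIM:{A,C,T}, KP:{G} ∪→ {A,C,G,T}; cost 1
[col 3] GM: children G:{G}, M:{T} ∪→ {G,T}; cost 1
[col 3] GIM: children GM:{G,T}, I:{G} ∩→ {G}; cost 0
[col 3] KP: children K:{G}, P:{G} ∩→ {G}; cost 0
[col 3] GIKMP: children GIM:{G}, KP:{G} ∩→ {G}; cost 0
[col 4] GM: children G:{T}, M:{A} ∪→ {A,T}; cost 1
[col 4] GIM: children GM:{A,T}, I:{C} ∪→ {A,C,T}; cost 1
[col 4] KP: children K:{T}, P:{G} ∪→ {G,T}; cost 1
[col 4] GIKMP: children GIM:{A,C,T}, KP:{G,T} ∩→ {T}; cost 0
[col 5] GM: children G:{A}, M:{C} ∪→ {A,C}; cost 1
[col 5] GIM: children GM:{A,C}, I:{A} ∩→ {A}; cost 0
[col 5] KP: children K:{C}, P:{G} ∪→ {C,G}; cost 1
[col 5] GIKMP: children GIM:{A}, KP:{C,G} ∪→ {A,C,G}; cost 1
[col 6] GM: children G:{G}, M:{A} ∪→ {A,G}; cost 1
[col 6] GIM: children GM:{A,G}, I:{A} ∩→ {A}; cost 0
[col 6] KP: children K:{G}, P:{A} ∪→ {A,G}; cost 1
[col 6] GIKMP: children GIM:{A}, KP:{A,G} ∩→ {A}; cost 0
per-site changes: [3, 3, 3, 1, 3, 3, 2]; total = 18

A,C,G,T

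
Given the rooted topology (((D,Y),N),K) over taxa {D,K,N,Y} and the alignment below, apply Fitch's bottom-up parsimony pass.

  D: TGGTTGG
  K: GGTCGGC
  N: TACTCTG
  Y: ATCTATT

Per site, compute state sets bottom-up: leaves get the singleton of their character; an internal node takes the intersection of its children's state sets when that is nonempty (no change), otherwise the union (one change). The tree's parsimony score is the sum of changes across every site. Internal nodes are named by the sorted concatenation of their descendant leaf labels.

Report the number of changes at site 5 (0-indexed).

DY@0: {T} ∪ {A} = {A,T} (union, +1)
DNY@0: {A,T} ∩ {T} = {T} (intersection, +0)
DKNY@0: {T} ∪ {G} = {G,T} (union, +1)
DY@1: {G} ∪ {T} = {G,T} (union, +1)
DNY@1: {G,T} ∪ {A} = {A,G,T} (union, +1)
DKNY@1: {A,G,T} ∩ {G} = {G} (intersection, +0)
DY@2: {G} ∪ {C} = {C,G} (union, +1)
DNY@2: {C,G} ∩ {C} = {C} (intersection, +0)
DKNY@2: {C} ∪ {T} = {C,T} (union, +1)
DY@3: {T} ∩ {T} = {T} (intersection, +0)
DNY@3: {T} ∩ {T} = {T} (intersection, +0)
DKNY@3: {T} ∪ {C} = {C,T} (union, +1)
DY@4: {T} ∪ {A} = {A,T} (union, +1)
DNY@4: {A,T} ∪ {C} = {A,C,T} (union, +1)
DKNY@4: {A,C,T} ∪ {G} = {A,C,G,T} (union, +1)
DY@5: {G} ∪ {T} = {G,T} (union, +1)
DNY@5: {G,T} ∩ {T} = {T} (intersection, +0)
DKNY@5: {T} ∪ {G} = {G,T} (union, +1)
DY@6: {G} ∪ {T} = {G,T} (union, +1)
DNY@6: {G,T} ∩ {G} = {G} (intersection, +0)
DKNY@6: {G} ∪ {C} = {C,G} (union, +1)
per-site changes: [2, 2, 2, 1, 3, 2, 2]; total = 14

2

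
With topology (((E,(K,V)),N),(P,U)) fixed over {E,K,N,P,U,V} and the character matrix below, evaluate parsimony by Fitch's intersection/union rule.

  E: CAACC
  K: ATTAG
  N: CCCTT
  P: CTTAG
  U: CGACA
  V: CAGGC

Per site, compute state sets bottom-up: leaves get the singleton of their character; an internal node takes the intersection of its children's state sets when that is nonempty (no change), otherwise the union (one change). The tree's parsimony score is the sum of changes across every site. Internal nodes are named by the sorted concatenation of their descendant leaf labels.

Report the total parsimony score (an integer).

17

site 0, node KV: K={A} ∪ V={C} → {A,C} (+1)
site 0, node EKV: E={C} ∩ KV={A,C} → {C} (+0)
site 0, node EKNV: EKV={C} ∩ N={C} → {C} (+0)
site 0, node PU: P={C} ∩ U={C} → {C} (+0)
site 0, node EKNPUV: EKNV={C} ∩ PU={C} → {C} (+0)
site 1, node KV: K={T} ∪ V={A} → {A,T} (+1)
site 1, node EKV: E={A} ∩ KV={A,T} → {A} (+0)
site 1, node EKNV: EKV={A} ∪ N={C} → {A,C} (+1)
site 1, node PU: P={T} ∪ U={G} → {G,T} (+1)
site 1, node EKNPUV: EKNV={A,C} ∪ PU={G,T} → {A,C,G,T} (+1)
site 2, node KV: K={T} ∪ V={G} → {G,T} (+1)
site 2, node EKV: E={A} ∪ KV={G,T} → {A,G,T} (+1)
site 2, node EKNV: EKV={A,G,T} ∪ N={C} → {A,C,G,T} (+1)
site 2, node PU: P={T} ∪ U={A} → {A,T} (+1)
site 2, node EKNPUV: EKNV={A,C,G,T} ∩ PU={A,T} → {A,T} (+0)
site 3, node KV: K={A} ∪ V={G} → {A,G} (+1)
site 3, node EKV: E={C} ∪ KV={A,G} → {A,C,G} (+1)
site 3, node EKNV: EKV={A,C,G} ∪ N={T} → {A,C,G,T} (+1)
site 3, node PU: P={A} ∪ U={C} → {A,C} (+1)
site 3, node EKNPUV: EKNV={A,C,G,T} ∩ PU={A,C} → {A,C} (+0)
site 4, node KV: K={G} ∪ V={C} → {C,G} (+1)
site 4, node EKV: E={C} ∩ KV={C,G} → {C} (+0)
site 4, node EKNV: EKV={C} ∪ N={T} → {C,T} (+1)
site 4, node PU: P={G} ∪ U={A} → {A,G} (+1)
site 4, node EKNPUV: EKNV={C,T} ∪ PU={A,G} → {A,C,G,T} (+1)
per-site changes: [1, 4, 4, 4, 4]; total = 17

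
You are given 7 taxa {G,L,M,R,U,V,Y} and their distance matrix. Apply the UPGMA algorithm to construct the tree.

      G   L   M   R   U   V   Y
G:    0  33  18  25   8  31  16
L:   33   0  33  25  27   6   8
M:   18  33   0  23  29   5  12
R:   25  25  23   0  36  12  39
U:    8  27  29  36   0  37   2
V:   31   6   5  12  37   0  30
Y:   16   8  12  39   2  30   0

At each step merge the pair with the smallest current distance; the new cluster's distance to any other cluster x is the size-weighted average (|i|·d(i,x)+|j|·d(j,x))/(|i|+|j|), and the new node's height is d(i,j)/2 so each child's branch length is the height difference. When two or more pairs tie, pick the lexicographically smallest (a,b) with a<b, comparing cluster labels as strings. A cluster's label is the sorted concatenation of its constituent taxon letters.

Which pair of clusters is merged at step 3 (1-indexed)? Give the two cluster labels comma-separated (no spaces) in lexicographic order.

G,UY

step 1: merge (U,Y) at d=2; branch lengths U→1, Y→1; new cluster UY
  updated: d(G,UY)=12, d(L,UY)=35/2, d(M,UY)=41/2, d(R,UY)=75/2, d(UY,V)=67/2
step 2: merge (M,V) at d=5; branch lengths M→5/2, V→5/2; new cluster MV
  updated: d(G,MV)=49/2, d(L,MV)=39/2, d(MV,R)=35/2, d(MV,UY)=27
step 3: merge (G,UY) at d=12; branch lengths G→6, UY→5; new cluster GUY
  updated: d(GUY,L)=68/3, d(GUY,MV)=157/6, d(GUY,R)=100/3
step 4: merge (MV,R) at d=35/2; branch lengths MV→25/4, R→35/4; new cluster MRV
  updated: d(GUY,MRV)=257/9, d(L,MRV)=64/3
step 5: merge (L,MRV) at d=64/3; branch lengths L→32/3, MRV→23/12; new cluster LMRV
  updated: d(GUY,LMRV)=325/12
step 6: merge (GUY,LMRV) at d=325/12; branch lengths GUY→181/24, LMRV→23/8; new cluster GLMRUVY
final tree: ((G:6,(U:1,Y:1):5):181/24,(L:32/3,((M:5/2,V:5/2):25/4,R:35/4):23/12):23/8)
total length: 56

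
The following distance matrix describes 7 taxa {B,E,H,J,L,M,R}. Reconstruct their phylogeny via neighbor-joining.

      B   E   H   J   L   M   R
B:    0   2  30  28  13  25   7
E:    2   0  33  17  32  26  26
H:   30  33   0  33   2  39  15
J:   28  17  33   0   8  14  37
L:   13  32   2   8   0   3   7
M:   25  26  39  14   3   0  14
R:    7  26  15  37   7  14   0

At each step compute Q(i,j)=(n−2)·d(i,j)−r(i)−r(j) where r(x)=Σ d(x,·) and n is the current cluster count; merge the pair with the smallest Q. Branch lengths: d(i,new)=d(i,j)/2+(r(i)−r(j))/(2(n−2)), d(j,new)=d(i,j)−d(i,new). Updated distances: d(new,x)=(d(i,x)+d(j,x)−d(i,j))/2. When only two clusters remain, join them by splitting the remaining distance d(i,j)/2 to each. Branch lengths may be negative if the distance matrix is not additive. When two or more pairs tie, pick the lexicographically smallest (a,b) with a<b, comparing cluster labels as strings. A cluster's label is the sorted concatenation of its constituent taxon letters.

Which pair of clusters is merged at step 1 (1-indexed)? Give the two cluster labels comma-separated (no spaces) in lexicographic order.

iteration 1: select B,E (d=2, Q=-231); attach at lengths (-21/10, 41/10); label the merged cluster BE
  updated: d(BE,H)=61/2, d(BE,J)=43/2, d(BE,L)=43/2, d(BE,M)=49/2, d(BE,R)=31/2
iteration 2: select H,L (d=2, Q=-153); attach at lengths (43/4, -35/4); label the merged cluster HL
  updated: d(BE,HL)=25, d(HL,J)=39/2, d(HL,M)=20, d(HL,R)=10
iteration 3: select J,M (d=14, Q=-245/2); attach at lengths (41/4, 15/4); label the merged cluster JM
  updated: d(BE,JM)=16, d(HL,JM)=51/4, d(JM,R)=37/2
iteration 4: select BE,JM (d=16, Q=-287/4); attach at lengths (165/16, 91/16); label the merged cluster BEJM
  updated: d(BEJM,HL)=87/8, d(BEJM,R)=9
iteration 5: select BEJM,HL (d=87/8, Q=-239/8); attach at lengths (79/16, 95/16); label the merged cluster BEHJLM
  updated: d(BEHJLM,R)=65/16
iteration 6: select BEHJLM,R (d=65/16); attach at lengths (65/32, 65/32); label the merged cluster BEHJLMR
final tree: ((((B:-21/10,E:41/10):165/16,(J:41/4,M:15/4):91/16):79/16,(H:43/4,L:-35/4):95/16):65/32,R:65/32)
total length: 783/16

B,E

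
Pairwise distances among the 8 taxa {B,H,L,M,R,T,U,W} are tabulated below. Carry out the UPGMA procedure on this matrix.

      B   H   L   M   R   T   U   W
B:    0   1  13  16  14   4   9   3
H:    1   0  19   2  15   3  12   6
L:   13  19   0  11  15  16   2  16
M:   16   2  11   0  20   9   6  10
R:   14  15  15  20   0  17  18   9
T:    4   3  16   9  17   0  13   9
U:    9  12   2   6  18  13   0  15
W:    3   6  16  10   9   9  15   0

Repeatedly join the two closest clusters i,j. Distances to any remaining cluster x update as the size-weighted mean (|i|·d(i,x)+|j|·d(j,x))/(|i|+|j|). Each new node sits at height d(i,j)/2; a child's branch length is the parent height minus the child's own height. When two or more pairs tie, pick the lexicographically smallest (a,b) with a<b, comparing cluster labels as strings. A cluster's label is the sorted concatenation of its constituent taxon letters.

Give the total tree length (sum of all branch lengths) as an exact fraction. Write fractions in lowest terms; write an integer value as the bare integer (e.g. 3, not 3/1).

1. join B+H (d=1) ⇒ BH; edges |B|=1/2, |H|=1/2
  updated: d(BH,L)=16, d(BH,M)=9, d(BH,R)=29/2, d(BH,T)=7/2, d(BH,U)=21/2, d(BH,W)=9/2
2. join L+U (d=2) ⇒ LU; edges |L|=1, |U|=1
  updated: d(BH,LU)=53/4, d(LU,M)=17/2, d(LU,R)=33/2, d(LU,T)=29/2, d(LU,W)=31/2
3. join BH+T (d=7/2) ⇒ BHT; edges |BH|=5/4, |T|=7/4
  updated: d(BHT,LU)=41/3, d(BHT,M)=9, d(BHT,R)=46/3, d(BHT,W)=6
4. join BHT+W (d=6) ⇒ BHTW; edges |BHT|=5/4, |W|=3
  updated: d(BHTW,LU)=113/8, d(BHTW,M)=37/4, d(BHTW,R)=55/4
5. join LU+M (d=17/2) ⇒ LMU; edges |LU|=13/4, |M|=17/4
  updated: d(BHTW,LMU)=25/2, d(LMU,R)=53/3
6. join BHTW+LMU (d=25/2) ⇒ BHLMTUW; edges |BHTW|=13/4, |LMU|=2
  updated: d(BHLMTUW,R)=108/7
7. join BHLMTUW+R (d=108/7) ⇒ BHLMRTUW; edges |BHLMTUW|=41/28, |R|=54/7
final tree: (((((B:1/2,H:1/2):5/4,T:7/4):5/4,W:3):13/4,((L:1,U:1):13/4,M:17/4):2):41/28,R:54/7)
total length: 901/28

901/28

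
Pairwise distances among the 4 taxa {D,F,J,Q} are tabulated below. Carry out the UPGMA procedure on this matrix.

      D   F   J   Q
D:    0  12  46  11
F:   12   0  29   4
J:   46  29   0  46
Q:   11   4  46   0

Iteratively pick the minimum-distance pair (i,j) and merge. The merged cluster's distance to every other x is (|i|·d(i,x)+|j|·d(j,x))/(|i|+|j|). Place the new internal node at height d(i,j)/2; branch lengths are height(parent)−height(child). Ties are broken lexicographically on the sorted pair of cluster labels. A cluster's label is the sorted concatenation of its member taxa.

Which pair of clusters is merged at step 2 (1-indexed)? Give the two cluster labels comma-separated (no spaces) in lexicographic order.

D,FQ

step 1: merge (F,Q) at d=4; branch lengths F→2, Q→2; new cluster FQ
  updated: d(D,FQ)=23/2, d(FQ,J)=75/2
step 2: merge (D,FQ) at d=23/2; branch lengths D→23/4, FQ→15/4; new cluster DFQ
  updated: d(DFQ,J)=121/3
step 3: merge (DFQ,J) at d=121/3; branch lengths DFQ→173/12, J→121/6; new cluster DFJQ
final tree: ((D:23/4,(F:2,Q:2):15/4):173/12,J:121/6)
total length: 577/12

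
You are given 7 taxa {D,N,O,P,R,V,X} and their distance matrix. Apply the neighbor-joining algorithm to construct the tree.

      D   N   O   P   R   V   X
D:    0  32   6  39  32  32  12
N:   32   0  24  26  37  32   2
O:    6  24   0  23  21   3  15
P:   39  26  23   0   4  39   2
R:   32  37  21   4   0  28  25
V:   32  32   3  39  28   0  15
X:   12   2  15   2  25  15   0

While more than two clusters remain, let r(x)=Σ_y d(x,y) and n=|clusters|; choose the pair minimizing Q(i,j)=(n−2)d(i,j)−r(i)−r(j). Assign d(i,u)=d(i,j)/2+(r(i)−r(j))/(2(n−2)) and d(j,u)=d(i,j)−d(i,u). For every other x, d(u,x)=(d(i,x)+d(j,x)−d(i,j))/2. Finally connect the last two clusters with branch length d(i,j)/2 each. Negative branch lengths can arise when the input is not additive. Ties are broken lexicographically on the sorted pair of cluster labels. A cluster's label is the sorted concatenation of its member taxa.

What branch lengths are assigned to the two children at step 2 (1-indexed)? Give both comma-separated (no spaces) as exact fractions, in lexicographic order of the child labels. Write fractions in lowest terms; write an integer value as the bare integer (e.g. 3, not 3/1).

-67/16,115/16

1. join P+R (d=4, Q=-260) ⇒ PR; edges |P|=3/5, |R|=17/5
  updated: d(D,PR)=67/2, d(N,PR)=59/2, d(O,PR)=20, d(PR,V)=63/2, d(PR,X)=23/2
2. join O+V (d=3, Q=-339/2) ⇒ OV; edges |O|=-67/16, |V|=115/16
  updated: d(D,OV)=35/2, d(N,OV)=53/2, d(OV,PR)=97/4, d(OV,X)=27/2
3. join D+OV (d=35/2, Q=-497/4) ⇒ DOV; edges |D|=263/24, |OV|=157/24
  updated: d(DOV,N)=41/2, d(DOV,PR)=161/8, d(DOV,X)=4
4. join DOV+PR (d=161/8, Q=-131/2) ⇒ DOPRV; edges |DOV|=95/16, |PR|=227/16
  updated: d(DOPRV,N)=239/16, d(DOPRV,X)=-37/16
5. join DOPRV+N (d=239/16, Q=-117/8) ⇒ DNOPRV; edges |DOPRV|=85/16, |N|=77/8
  updated: d(DNOPRV,X)=-61/8
6. join DNOPRV+X (d=-61/8) ⇒ DNOPRVX; edges |DNOPRV|=-61/16, |X|=-61/16
final tree: ((((D:263/24,(O:-67/16,V:115/16):157/24):95/16,(P:3/5,R:17/5):227/16):85/16,N:77/8):-61/16,X:-61/16)
total length: 831/16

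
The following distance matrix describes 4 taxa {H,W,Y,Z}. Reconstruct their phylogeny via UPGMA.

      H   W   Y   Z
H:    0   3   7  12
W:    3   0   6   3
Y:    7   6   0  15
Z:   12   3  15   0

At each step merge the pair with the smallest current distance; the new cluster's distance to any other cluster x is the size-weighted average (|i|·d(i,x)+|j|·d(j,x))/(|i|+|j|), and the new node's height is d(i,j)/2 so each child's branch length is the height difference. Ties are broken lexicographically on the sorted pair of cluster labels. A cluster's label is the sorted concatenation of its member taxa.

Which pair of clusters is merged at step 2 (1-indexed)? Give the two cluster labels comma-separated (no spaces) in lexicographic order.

iteration 1: select H,W (d=3); attach at lengths (3/2, 3/2); label the merged cluster HW
  updated: d(HW,Y)=13/2, d(HW,Z)=15/2
iteration 2: select HW,Y (d=13/2); attach at lengths (7/4, 13/4); label the merged cluster HWY
  updated: d(HWY,Z)=10
iteration 3: select HWY,Z (d=10); attach at lengths (7/4, 5); label the merged cluster HWYZ
final tree: (((H:3/2,W:3/2):7/4,Y:13/4):7/4,Z:5)
total length: 59/4

HW,Y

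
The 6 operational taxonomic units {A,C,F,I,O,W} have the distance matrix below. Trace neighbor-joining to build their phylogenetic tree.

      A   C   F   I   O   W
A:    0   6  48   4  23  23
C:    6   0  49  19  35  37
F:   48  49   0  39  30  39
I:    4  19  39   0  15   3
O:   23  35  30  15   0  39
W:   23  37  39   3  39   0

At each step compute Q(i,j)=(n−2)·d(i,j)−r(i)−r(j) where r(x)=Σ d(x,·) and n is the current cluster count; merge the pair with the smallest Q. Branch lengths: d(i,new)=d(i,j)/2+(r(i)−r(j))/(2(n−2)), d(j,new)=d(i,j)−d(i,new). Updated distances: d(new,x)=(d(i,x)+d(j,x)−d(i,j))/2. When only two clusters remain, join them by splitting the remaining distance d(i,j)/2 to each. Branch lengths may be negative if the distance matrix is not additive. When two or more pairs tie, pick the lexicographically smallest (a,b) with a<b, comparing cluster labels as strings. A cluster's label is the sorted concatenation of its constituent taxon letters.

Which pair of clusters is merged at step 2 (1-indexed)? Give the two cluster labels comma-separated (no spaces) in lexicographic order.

step 1: merge (F,O) at d=30, Q=-227; branch lengths F→183/8, O→57/8; new cluster FO
  updated: d(A,FO)=41/2, d(C,FO)=27, d(FO,I)=12, d(FO,W)=24
step 2: merge (A,C) at d=6, Q=-249/2; branch lengths A→-35/12, C→107/12; new cluster AC
  updated: d(AC,FO)=83/4, d(AC,I)=17/2, d(AC,W)=27
step 3: merge (AC,FO) at d=83/4, Q=-143/2; branch lengths AC→41/4, FO→21/2; new cluster ACFO
  updated: d(ACFO,I)=-1/8, d(ACFO,W)=121/8
step 4: merge (ACFO,I) at d=-1/8, Q=-18; branch lengths ACFO→6, I→-49/8; new cluster ACFIO
  updated: d(ACFIO,W)=73/8
step 5: merge (ACFIO,W) at d=73/8; branch lengths ACFIO→73/16, W→73/16; new cluster ACFIOW
final tree: ((((A:-35/12,C:107/12):41/4,(F:183/8,O:57/8):21/2):6,I:-49/8):73/16,W:73/16)
total length: 263/4

A,C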